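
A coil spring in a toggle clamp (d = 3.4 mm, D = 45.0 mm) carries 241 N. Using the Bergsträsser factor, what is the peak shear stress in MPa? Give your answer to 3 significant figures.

773 MPa

Spring index C = D/d = 45.0/3.4 = 13.2353
K_B = (4C+2)/(4C−3) = 54.941/49.941 = 1.1001
τ₀ = 8FD/(πd³) = 8·241·45.0/(π·3.4³) = 86760/123.48 = 702.64 MPa
τ_max = K·τ₀ = 1.1001 × 702.64 = 772.99 MPa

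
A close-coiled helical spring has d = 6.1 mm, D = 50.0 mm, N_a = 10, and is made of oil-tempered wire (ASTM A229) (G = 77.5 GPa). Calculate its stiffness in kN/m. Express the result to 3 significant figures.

k = Gd⁴/(8D³N_a) = (77.5×10³ × 6.1⁴) / (8 × 50.0³ × 10)
  = 1.07305e+08 / 1e+07 = 10.731 N/mm

10.7 kN/m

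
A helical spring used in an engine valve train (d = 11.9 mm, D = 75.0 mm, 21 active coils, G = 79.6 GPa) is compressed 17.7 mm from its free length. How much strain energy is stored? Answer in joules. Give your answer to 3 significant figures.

k = Gd⁴/(8D³N_a) = (79.6×10³)(11.9⁴)/(8·75.0³·21) = 22.522 N/mm
U = ½kδ² = 0.5 × 22.522 × 17.7² = 3528 N·mm = 3.528 J

3.53 J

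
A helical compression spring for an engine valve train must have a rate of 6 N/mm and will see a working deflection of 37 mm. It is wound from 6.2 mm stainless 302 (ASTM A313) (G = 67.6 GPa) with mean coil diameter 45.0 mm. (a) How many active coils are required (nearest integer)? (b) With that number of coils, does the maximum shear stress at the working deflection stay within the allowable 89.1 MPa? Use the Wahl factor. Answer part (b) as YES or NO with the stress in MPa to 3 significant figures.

N_a = Gd⁴/(8D³k) = (67.6×10³)(6.2⁴)/(8·45.0³·6) = 22.84 → N_a = 23
Actual rate k = Gd⁴/(8D³·23) = 5.9574 N/mm
Working load F = kδ = 5.9574·37 = 220.42 N
C = 45.0/6.2 = 7.2581; K_W = (4C−1)/(4C−4)+0.615/C = 1.2046
τ_max = K_W·8FD/(πd³) = 1.2046·105.98 = 127.67 MPa
τ_max > 89.1 MPa → exceeds allowable

(a) 23 coils; (b) NO, τ_max = 128 MPa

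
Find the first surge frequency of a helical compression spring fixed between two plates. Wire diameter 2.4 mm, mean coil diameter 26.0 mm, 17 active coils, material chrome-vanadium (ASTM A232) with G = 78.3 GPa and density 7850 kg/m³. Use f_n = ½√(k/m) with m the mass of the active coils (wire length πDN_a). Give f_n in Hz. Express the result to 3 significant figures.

74.2 Hz

k = Gd⁴/(8D³N_a) = (78.3×10³)(2.4⁴)/(8·26.0³·17) = 1.0868 N/mm = 1086.8 N/m
Wire length L = πDN_a = π·26.0·17 = 1388.6 mm
m = ρ·(πd²/4)·L = 7850 × 4.5239×10⁻⁶ m² × 1.3886 m = 0.049312 kg
f_n = ½√(k/m) = 0.5·√(1086.8/0.049312) = 0.5·√(22039) = 74.228 Hz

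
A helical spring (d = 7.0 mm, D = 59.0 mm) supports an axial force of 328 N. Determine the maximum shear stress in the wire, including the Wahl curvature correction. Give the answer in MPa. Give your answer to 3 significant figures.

Spring index C = D/d = 59.0/7.0 = 8.4286
K_W = (4C−1)/(4C−4) + 0.615/C = 32.714/29.714 + 0.0730 = 1.1739
τ₀ = 8FD/(πd³) = 8·328·59.0/(π·7.0³) = 154816/1077.6 = 143.67 MPa
τ_max = K·τ₀ = 1.1739 × 143.67 = 168.66 MPa

169 MPa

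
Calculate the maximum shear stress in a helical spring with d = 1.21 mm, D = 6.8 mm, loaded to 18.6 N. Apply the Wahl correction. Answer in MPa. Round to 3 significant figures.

Spring index C = D/d = 6.8/1.21 = 5.6198
K_W = (4C−1)/(4C−4) + 0.615/C = 21.479/18.479 + 0.1094 = 1.2718
τ₀ = 8FD/(πd³) = 8·18.6·6.8/(π·1.21³) = 1011.84/5.5655 = 181.81 MPa
τ_max = K·τ₀ = 1.2718 × 181.81 = 231.22 MPa

231 MPa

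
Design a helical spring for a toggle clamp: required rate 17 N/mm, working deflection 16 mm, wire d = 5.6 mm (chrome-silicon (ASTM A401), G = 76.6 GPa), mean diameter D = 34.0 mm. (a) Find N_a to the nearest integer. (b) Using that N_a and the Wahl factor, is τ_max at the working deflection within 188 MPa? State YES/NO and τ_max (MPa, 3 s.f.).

N_a = Gd⁴/(8D³k) = (76.6×10³)(5.6⁴)/(8·34.0³·17) = 14.09 → N_a = 14
Actual rate k = Gd⁴/(8D³·14) = 17.113 N/mm
Working load F = kδ = 17.113·16 = 273.81 N
C = 34.0/5.6 = 6.0714; K_W = (4C−1)/(4C−4)+0.615/C = 1.2492
τ_max = K_W·8FD/(πd³) = 1.2492·134.99 = 168.63 MPa
τ_max ≤ 188 MPa → acceptable

(a) 14 coils; (b) YES, τ_max = 169 MPa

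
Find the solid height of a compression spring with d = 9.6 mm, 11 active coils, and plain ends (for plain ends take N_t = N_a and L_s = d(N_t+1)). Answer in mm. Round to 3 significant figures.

plain ends: N_t = N_a = 11
L_s = d·(N_t+1) = 9.6 × 12 = 115.2 mm

115 mm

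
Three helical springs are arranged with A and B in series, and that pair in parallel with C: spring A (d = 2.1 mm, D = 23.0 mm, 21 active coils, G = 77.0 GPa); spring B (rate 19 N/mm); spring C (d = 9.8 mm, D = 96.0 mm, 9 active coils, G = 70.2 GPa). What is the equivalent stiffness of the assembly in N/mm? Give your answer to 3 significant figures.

10.9 N/mm

k_A = Gd⁴/(8D³N_a) = (77.0×10³)(2.1⁴)/(8·23.0³·21) = 0.73261 N/mm
k_C = Gd⁴/(8D³N_a) = (70.2×10³)(9.8⁴)/(8·96.0³·9) = 10.165 N/mm
Springs A,B series: k_AB = 1/(1/0.73261+1/19) = 0.70541 N/mm; parallel with C: k_eq = 0.70541+10.165 = 10.87 N/mm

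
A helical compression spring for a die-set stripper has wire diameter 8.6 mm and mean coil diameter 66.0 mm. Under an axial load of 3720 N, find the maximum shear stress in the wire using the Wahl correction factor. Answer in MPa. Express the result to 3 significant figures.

1170 MPa

Spring index C = D/d = 66.0/8.6 = 7.6744
K_W = (4C−1)/(4C−4) + 0.615/C = 29.698/26.698 + 0.0801 = 1.1925
τ₀ = 8FD/(πd³) = 8·3720·66.0/(π·8.6³) = 1.96416e+06/1998.2 = 982.95 MPa
τ_max = K·τ₀ = 1.1925 × 982.95 = 1172.2 MPa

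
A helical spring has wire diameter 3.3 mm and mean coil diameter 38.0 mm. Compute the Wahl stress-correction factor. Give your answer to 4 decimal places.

C = D/d = 38.0/3.3 = 11.5152
K_W = (4C−1)/(4C−4) + 0.615/C = 45.061/42.061 + 0.0534 = 1.1247

1.1247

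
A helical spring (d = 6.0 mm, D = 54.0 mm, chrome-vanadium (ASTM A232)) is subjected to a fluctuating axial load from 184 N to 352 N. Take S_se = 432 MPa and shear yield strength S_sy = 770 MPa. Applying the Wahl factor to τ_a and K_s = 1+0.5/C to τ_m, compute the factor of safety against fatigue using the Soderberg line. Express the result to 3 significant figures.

2.65

C = D/d = 54.0/6.0 = 9.0000; K_W = (4C−1)/(4C−4)+0.615/C = 1.1621; K_s = 1+0.5/C = 1.0556
F_a = (F_max−F_min)/2 = 84 N; F_m = (F_max+F_min)/2 = 268 N
τ_a = K_W·8F_aD/(πd³) = 1.1621 × 53.476 = 62.144 MPa
τ_m = K_s·8F_mD/(πd³) = 1.0556 × 170.61 = 180.09 MPa
Soderberg: 1/n_f = τ_a/S_se + τ_m/S_sy = 62.144/432 + 180.09/770 = 0.14385 + 0.23389 = 0.37774
n_f = 1/0.37774 = 2.647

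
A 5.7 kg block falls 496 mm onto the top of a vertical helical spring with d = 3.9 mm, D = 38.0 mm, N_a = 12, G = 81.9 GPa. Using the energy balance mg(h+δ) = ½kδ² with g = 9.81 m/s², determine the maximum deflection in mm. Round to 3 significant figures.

k = Gd⁴/(8D³N_a) = (81.9×10³)(3.9⁴)/(8·38.0³·12) = 3.5968 N/mm
W = mg = 5.7 × 9.81 = 55.917 N
½kδ² − Wδ − Wh = 0 → δ = (W + √(W² + 2kWh))/k
δ = (55.917 + √(3126.7 + 199515))/3.5968 = (55.917 + 450.16)/3.5968 = 140.7 mm

141 mm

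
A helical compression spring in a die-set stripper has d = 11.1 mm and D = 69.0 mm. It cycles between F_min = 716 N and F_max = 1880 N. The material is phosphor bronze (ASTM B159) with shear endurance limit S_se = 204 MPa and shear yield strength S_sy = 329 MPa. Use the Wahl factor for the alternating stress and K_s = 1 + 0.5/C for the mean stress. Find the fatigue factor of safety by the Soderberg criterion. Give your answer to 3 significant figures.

0.997

C = D/d = 69.0/11.1 = 6.2162; K_W = (4C−1)/(4C−4)+0.615/C = 1.2427; K_s = 1+0.5/C = 1.0804
F_a = (F_max−F_min)/2 = 582 N; F_m = (F_max+F_min)/2 = 1298 N
τ_a = K_W·8F_aD/(πd³) = 1.2427 × 74.773 = 92.921 MPa
τ_m = K_s·8F_mD/(πd³) = 1.0804 × 166.76 = 180.17 MPa
Soderberg: 1/n_f = τ_a/S_se + τ_m/S_sy = 92.921/204 + 180.17/329 = 0.45550 + 0.54764 = 1.0031
n_f = 1/1.0031 = 0.9969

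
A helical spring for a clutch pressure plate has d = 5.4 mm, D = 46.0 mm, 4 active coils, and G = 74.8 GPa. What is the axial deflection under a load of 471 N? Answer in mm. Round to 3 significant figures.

k = Gd⁴/(8D³N_a) = (74.8×10³)(5.4⁴)/(8·46.0³·4) = 20.42 N/mm
δ = F/k = 471 / 20.42 = 23.066 mm

23.1 mm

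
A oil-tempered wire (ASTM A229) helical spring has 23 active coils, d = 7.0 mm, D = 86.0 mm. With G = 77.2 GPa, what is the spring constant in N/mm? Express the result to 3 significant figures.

1.58 N/mm

k = Gd⁴/(8D³N_a) = (77.2×10³ × 7.0⁴) / (8 × 86.0³ × 23)
  = 1.85357e+08 / 1.17034e+08 = 1.5838 N/mm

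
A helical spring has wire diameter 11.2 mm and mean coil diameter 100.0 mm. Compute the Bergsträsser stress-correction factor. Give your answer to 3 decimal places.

C = D/d = 100.0/11.2 = 8.9286
K_B = (4C+2)/(4C−3) = 37.714/32.714 = 1.1528

1.153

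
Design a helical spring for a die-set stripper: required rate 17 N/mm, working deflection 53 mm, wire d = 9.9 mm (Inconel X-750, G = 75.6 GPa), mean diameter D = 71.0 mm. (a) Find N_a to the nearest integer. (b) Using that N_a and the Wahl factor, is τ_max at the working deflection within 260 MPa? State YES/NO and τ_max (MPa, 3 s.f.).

N_a = Gd⁴/(8D³k) = (75.6×10³)(9.9⁴)/(8·71.0³·17) = 14.92 → N_a = 15
Actual rate k = Gd⁴/(8D³·15) = 16.909 N/mm
Working load F = kδ = 16.909·53 = 896.15 N
C = 71.0/9.9 = 7.1717; K_W = (4C−1)/(4C−4)+0.615/C = 1.2073
τ_max = K_W·8FD/(πd³) = 1.2073·166.98 = 201.6 MPa
τ_max ≤ 260 MPa → acceptable

(a) 15 coils; (b) YES, τ_max = 202 MPa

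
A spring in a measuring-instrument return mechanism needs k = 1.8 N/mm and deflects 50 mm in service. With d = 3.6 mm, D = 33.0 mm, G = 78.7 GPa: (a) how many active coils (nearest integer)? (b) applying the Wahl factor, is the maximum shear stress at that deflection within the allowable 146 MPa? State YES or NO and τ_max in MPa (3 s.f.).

N_a = Gd⁴/(8D³k) = (78.7×10³)(3.6⁴)/(8·33.0³·1.8) = 25.54 → N_a = 26
Actual rate k = Gd⁴/(8D³·26) = 1.7684 N/mm
Working load F = kδ = 1.7684·50 = 88.42 N
C = 33.0/3.6 = 9.1667; K_W = (4C−1)/(4C−4)+0.615/C = 1.1589
τ_max = K_W·8FD/(πd³) = 1.1589·159.26 = 184.57 MPa
τ_max > 146 MPa → exceeds allowable

(a) 26 coils; (b) NO, τ_max = 185 MPa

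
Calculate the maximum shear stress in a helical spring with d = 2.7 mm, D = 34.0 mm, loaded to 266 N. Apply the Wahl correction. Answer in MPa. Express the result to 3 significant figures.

Spring index C = D/d = 34.0/2.7 = 12.5926
K_W = (4C−1)/(4C−4) + 0.615/C = 49.370/46.370 + 0.0488 = 1.1135
τ₀ = 8FD/(πd³) = 8·266·34.0/(π·2.7³) = 72352/61.836 = 1170.1 MPa
τ_max = K·τ₀ = 1.1135 × 1170.1 = 1302.9 MPa

1300 MPa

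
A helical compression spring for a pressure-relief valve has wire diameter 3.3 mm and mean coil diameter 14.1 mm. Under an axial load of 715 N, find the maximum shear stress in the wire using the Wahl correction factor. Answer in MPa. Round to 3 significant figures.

Spring index C = D/d = 14.1/3.3 = 4.2727
K_W = (4C−1)/(4C−4) + 0.615/C = 16.091/13.091 + 0.1439 = 1.3731
τ₀ = 8FD/(πd³) = 8·715·14.1/(π·3.3³) = 80652/112.9 = 714.37 MPa
τ_max = K·τ₀ = 1.3731 × 714.37 = 980.9 MPa

981 MPa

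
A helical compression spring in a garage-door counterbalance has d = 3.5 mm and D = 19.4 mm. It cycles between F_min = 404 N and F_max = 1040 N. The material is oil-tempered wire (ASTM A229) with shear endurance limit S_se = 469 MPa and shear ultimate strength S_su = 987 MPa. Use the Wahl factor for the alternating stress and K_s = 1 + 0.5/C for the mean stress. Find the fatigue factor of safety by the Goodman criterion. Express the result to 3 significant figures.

C = D/d = 19.4/3.5 = 5.5429; K_W = (4C−1)/(4C−4)+0.615/C = 1.2760; K_s = 1+0.5/C = 1.0902
F_a = (F_max−F_min)/2 = 318 N; F_m = (F_max+F_min)/2 = 722 N
τ_a = K_W·8F_aD/(πd³) = 1.2760 × 366.41 = 467.55 MPa
τ_m = K_s·8F_mD/(πd³) = 1.0902 × 831.91 = 906.95 MPa
Goodman: 1/n_f = τ_a/S_se + τ_m/S_su = 467.55/469 + 906.95/987 = 0.99692 + 0.91890 = 1.9158
n_f = 1/1.9158 = 0.522

0.522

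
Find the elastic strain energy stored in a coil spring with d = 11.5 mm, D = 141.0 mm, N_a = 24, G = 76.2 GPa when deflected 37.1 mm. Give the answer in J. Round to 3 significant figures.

1.70 J

k = Gd⁴/(8D³N_a) = (76.2×10³)(11.5⁴)/(8·141.0³·24) = 2.4762 N/mm
U = ½kδ² = 0.5 × 2.4762 × 37.1² = 1704.1 N·mm = 1.7041 J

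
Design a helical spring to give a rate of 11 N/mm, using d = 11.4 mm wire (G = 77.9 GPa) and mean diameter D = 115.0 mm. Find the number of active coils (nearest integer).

N_a = Gd⁴/(8D³k) = (77.9×10³ × 11.4⁴)/(8 × 115.0³ × 11)
    = 1.3157e+09 / 1.33837e+08 = 9.831 → 10 coils

10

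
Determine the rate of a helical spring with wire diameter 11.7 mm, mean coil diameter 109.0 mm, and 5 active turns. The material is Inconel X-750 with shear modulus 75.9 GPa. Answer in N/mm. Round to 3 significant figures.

k = Gd⁴/(8D³N_a) = (75.9×10³ × 11.7⁴) / (8 × 109.0³ × 5)
  = 1.42228e+09 / 5.18012e+07 = 27.457 N/mm

27.5 N/mm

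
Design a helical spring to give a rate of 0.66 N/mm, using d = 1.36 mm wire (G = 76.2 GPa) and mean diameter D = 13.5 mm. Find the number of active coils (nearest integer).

20

N_a = Gd⁴/(8D³k) = (76.2×10³ × 1.36⁴)/(8 × 13.5³ × 0.66)
    = 260682 / 12990.8 = 20.07 → 20 coils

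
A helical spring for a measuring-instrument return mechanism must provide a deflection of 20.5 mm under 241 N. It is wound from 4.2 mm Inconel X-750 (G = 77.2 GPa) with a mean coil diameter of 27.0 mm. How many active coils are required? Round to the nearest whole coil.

13

Required rate k = F/δ = 241/20.5 = 11.756 N/mm
N_a = Gd⁴/(8D³k) = (77.2×10³ × 4.2⁴)/(8 × 27.0³ × 11.756)
    = 2.40223e+07 / 1.85116e+06 = 12.98 → 13 coils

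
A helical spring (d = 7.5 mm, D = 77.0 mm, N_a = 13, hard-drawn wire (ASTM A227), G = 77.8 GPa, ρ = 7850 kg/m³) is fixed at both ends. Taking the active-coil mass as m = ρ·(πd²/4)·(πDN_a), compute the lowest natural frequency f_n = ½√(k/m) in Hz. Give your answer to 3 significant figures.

k = Gd⁴/(8D³N_a) = (77.8×10³)(7.5⁴)/(8·77.0³·13) = 5.1846 N/mm = 5184.6 N/m
Wire length L = πDN_a = π·77.0·13 = 3144.7 mm
m = ρ·(πd²/4)·L = 7850 × 44.179×10⁻⁶ m² × 3.1447 m = 1.0906 kg
f_n = ½√(k/m) = 0.5·√(5184.6/1.0906) = 0.5·√(4753.9) = 34.474 Hz

34.5 Hz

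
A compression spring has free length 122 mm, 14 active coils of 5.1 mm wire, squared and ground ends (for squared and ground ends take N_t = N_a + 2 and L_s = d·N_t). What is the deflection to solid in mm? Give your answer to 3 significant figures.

40.4 mm

N_t = 16; L_s = 5.1·16 = 81.6 mm
δ_solid = L₀ − L_s = 122 − 81.6 = 40.4 mm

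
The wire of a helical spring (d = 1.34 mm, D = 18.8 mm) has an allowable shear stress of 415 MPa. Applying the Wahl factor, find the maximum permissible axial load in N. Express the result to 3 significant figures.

18.9 N

C = D/d = 18.8/1.34 = 14.0299
K_W = (4C−1)/(4C−4) + 0.615/C = 55.119/52.119 + 0.0438 = 1.1014
τ_max = K·8FD/(πd³) → F_max = τ_allow·πd³/(8DK)
F_max = 415·π·1.34³/(8·18.8·1.1014) = 3137/165.65 = 18.937 N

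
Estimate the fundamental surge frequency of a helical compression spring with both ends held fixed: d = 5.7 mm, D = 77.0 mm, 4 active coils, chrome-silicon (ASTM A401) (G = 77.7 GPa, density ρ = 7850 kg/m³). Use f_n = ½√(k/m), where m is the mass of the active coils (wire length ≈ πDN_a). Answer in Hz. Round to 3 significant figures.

k = Gd⁴/(8D³N_a) = (77.7×10³)(5.7⁴)/(8·77.0³·4) = 5.6143 N/mm = 5614.3 N/m
Wire length L = πDN_a = π·77.0·4 = 967.61 mm
m = ρ·(πd²/4)·L = 7850 × 25.518×10⁻⁶ m² × 0.96761 m = 0.19383 kg
f_n = ½√(k/m) = 0.5·√(5614.3/0.19383) = 0.5·√(28966) = 85.097 Hz

85.1 Hz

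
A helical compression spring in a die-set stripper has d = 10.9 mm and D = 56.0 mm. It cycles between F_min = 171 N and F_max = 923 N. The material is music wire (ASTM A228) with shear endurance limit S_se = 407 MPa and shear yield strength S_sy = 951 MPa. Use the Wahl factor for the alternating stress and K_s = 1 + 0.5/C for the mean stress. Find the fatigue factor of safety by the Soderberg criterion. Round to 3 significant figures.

4.95

C = D/d = 56.0/10.9 = 5.1376; K_W = (4C−1)/(4C−4)+0.615/C = 1.3010; K_s = 1+0.5/C = 1.0973
F_a = (F_max−F_min)/2 = 376 N; F_m = (F_max+F_min)/2 = 547 N
τ_a = K_W·8F_aD/(πd³) = 1.3010 × 41.403 = 53.865 MPa
τ_m = K_s·8F_mD/(πd³) = 1.0973 × 60.233 = 66.095 MPa
Soderberg: 1/n_f = τ_a/S_se + τ_m/S_sy = 53.865/407 + 66.095/951 = 0.13235 + 0.06950 = 0.20185
n_f = 1/0.20185 = 4.954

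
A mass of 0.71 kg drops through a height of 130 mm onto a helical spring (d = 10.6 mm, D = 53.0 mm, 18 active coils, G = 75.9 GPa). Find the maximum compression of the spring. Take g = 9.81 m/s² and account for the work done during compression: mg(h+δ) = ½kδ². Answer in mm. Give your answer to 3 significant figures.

k = Gd⁴/(8D³N_a) = (75.9×10³)(10.6⁴)/(8·53.0³·18) = 44.697 N/mm
W = mg = 0.71 × 9.81 = 6.9651 N
½kδ² − Wδ − Wh = 0 → δ = (W + √(W² + 2kWh))/k
δ = (6.9651 + √(48.513 + 80942.4))/44.697 = (6.9651 + 284.59)/44.697 = 6.5229 mm

6.52 mm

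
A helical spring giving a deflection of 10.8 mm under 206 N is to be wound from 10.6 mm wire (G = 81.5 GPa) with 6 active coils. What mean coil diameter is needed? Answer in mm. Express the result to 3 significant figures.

Required rate k = F/δ = 206/10.8 = 19.074 N/mm
D = (Gd⁴/(8N_a·k))^(1/3) = (81.5×10³·10.6⁴/(8·6·19.074))^(1/3)
  = (1.12382e+06)^(1/3) = 103.9678 mm

104 mm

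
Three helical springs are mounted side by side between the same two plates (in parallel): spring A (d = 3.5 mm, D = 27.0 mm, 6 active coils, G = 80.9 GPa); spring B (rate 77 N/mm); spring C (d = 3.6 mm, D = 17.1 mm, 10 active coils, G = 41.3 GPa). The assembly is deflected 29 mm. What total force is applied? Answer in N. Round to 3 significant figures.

k_A = Gd⁴/(8D³N_a) = (80.9×10³)(3.5⁴)/(8·27.0³·6) = 12.85 N/mm
k_C = Gd⁴/(8D³N_a) = (41.3×10³)(3.6⁴)/(8·17.1³·10) = 17.341 N/mm
Parallel: k_eq = 12.85 + 77 + 17.341 = 107.19 N/mm
F = k_eq·δ = 107.19·29 = 3108.5 N

3110 N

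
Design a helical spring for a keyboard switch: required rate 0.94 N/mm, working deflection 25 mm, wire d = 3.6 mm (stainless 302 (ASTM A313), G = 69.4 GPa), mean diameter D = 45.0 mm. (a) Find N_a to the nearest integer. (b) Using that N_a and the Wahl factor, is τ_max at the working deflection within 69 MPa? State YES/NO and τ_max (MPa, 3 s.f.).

N_a = Gd⁴/(8D³k) = (69.4×10³)(3.6⁴)/(8·45.0³·0.94) = 17.01 → N_a = 17
Actual rate k = Gd⁴/(8D³·17) = 0.94057 N/mm
Working load F = kδ = 0.94057·25 = 23.514 N
C = 45.0/3.6 = 12.5000; K_W = (4C−1)/(4C−4)+0.615/C = 1.1144
τ_max = K_W·8FD/(πd³) = 1.1144·57.753 = 64.361 MPa
τ_max ≤ 69 MPa → acceptable

(a) 17 coils; (b) YES, τ_max = 64.4 MPa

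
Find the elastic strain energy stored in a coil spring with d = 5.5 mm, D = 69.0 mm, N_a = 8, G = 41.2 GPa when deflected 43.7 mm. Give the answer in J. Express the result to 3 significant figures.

1.71 J

k = Gd⁴/(8D³N_a) = (41.2×10³)(5.5⁴)/(8·69.0³·8) = 1.7932 N/mm
U = ½kδ² = 0.5 × 1.7932 × 43.7² = 1712.2 N·mm = 1.7122 J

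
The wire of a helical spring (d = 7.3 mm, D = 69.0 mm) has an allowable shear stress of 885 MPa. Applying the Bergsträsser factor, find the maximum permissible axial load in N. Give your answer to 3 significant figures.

C = D/d = 69.0/7.3 = 9.4521
K_B = (4C+2)/(4C−3) = 39.808/34.808 = 1.1436
τ_max = K·8FD/(πd³) → F_max = τ_allow·πd³/(8DK)
F_max = 885·π·7.3³/(8·69.0·1.1436) = 1.0816e+06/631.29 = 1713.3 N

1710 N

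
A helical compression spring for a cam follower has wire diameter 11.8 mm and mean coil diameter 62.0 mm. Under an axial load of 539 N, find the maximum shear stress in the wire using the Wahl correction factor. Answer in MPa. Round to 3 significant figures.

Spring index C = D/d = 62.0/11.8 = 5.2542
K_W = (4C−1)/(4C−4) + 0.615/C = 20.017/17.017 + 0.1170 = 1.2933
τ₀ = 8FD/(πd³) = 8·539·62.0/(π·11.8³) = 267344/5161.7 = 51.793 MPa
τ_max = K·τ₀ = 1.2933 × 51.793 = 66.987 MPa

67.0 MPa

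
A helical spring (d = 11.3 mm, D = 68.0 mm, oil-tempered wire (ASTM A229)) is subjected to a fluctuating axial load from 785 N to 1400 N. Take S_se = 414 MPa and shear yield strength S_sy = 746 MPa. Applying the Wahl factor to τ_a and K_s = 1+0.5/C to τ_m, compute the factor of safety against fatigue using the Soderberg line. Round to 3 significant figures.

C = D/d = 68.0/11.3 = 6.0177; K_W = (4C−1)/(4C−4)+0.615/C = 1.2517; K_s = 1+0.5/C = 1.0831
F_a = (F_max−F_min)/2 = 307.5 N; F_m = (F_max+F_min)/2 = 1092.5 N
τ_a = K_W·8F_aD/(πd³) = 1.2517 × 36.903 = 46.19 MPa
τ_m = K_s·8F_mD/(πd³) = 1.0831 × 131.11 = 142 MPa
Soderberg: 1/n_f = τ_a/S_se + τ_m/S_sy = 46.19/414 + 142/746 = 0.11157 + 0.19035 = 0.30192
n_f = 1/0.30192 = 3.312

3.31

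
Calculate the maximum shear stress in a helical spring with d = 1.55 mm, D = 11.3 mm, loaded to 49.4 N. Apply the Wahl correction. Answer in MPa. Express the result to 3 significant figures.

459 MPa

Spring index C = D/d = 11.3/1.55 = 7.2903
K_W = (4C−1)/(4C−4) + 0.615/C = 28.161/25.161 + 0.0844 = 1.2036
τ₀ = 8FD/(πd³) = 8·49.4·11.3/(π·1.55³) = 4465.76/11.699 = 381.72 MPa
τ_max = K·τ₀ = 1.2036 × 381.72 = 459.44 MPa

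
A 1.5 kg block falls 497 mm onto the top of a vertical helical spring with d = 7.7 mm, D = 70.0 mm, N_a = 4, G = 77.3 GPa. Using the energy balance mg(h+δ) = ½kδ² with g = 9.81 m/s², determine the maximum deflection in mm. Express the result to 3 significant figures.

24.9 mm

k = Gd⁴/(8D³N_a) = (77.3×10³)(7.7⁴)/(8·70.0³·4) = 24.757 N/mm
W = mg = 1.5 × 9.81 = 14.715 N
½kδ² − Wδ − Wh = 0 → δ = (W + √(W² + 2kWh))/k
δ = (14.715 + √(216.53 + 362114))/24.757 = (14.715 + 601.94)/24.757 = 24.908 mm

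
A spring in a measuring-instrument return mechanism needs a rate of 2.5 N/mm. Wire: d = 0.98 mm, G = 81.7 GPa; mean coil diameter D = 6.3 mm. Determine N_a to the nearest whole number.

15

N_a = Gd⁴/(8D³k) = (81.7×10³ × 0.98⁴)/(8 × 6.3³ × 2.5)
    = 75357.5 / 5000.94 = 15.07 → 15 coils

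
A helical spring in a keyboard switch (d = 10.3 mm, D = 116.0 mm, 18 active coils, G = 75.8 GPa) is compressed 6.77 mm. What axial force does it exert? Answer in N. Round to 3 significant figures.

k = Gd⁴/(8D³N_a) = (75.8×10³)(10.3⁴)/(8·116.0³·18) = 3.7956 N/mm
F = k·δ = 3.7956 × 6.77 = 25.696 N

25.7 N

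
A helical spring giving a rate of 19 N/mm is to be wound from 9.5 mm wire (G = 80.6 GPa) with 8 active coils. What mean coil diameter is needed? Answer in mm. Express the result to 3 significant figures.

81.4 mm

D = (Gd⁴/(8N_a·k))^(1/3) = (80.6×10³·9.5⁴/(8·8·19))^(1/3)
  = (539878)^(1/3) = 81.4264 mm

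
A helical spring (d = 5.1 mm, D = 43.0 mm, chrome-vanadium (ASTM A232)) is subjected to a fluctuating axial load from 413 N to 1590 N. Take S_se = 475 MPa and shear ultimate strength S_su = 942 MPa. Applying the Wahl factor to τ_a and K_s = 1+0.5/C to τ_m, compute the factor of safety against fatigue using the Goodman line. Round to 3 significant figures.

C = D/d = 43.0/5.1 = 8.4314; K_W = (4C−1)/(4C−4)+0.615/C = 1.1739; K_s = 1+0.5/C = 1.0593
F_a = (F_max−F_min)/2 = 588.5 N; F_m = (F_max+F_min)/2 = 1001.5 N
τ_a = K_W·8F_aD/(πd³) = 1.1739 × 485.79 = 570.25 MPa
τ_m = K_s·8F_mD/(πd³) = 1.0593 × 826.7 = 875.73 MPa
Goodman: 1/n_f = τ_a/S_se + τ_m/S_su = 570.25/475 + 875.73/942 = 1.20052 + 0.92965 = 2.1302
n_f = 1/2.1302 = 0.4694

0.469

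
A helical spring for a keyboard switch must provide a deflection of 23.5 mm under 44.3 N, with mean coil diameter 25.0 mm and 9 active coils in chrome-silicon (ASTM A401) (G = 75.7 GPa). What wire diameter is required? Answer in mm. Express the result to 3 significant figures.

2.30 mm

Required rate k = F/δ = 44.3/23.5 = 1.8851 N/mm
d = (8D³N_a·k / G)^(1/4) = (8·25.0³·9·1.8851 / (75.7×10³))^0.25
  = (28.015)^0.25 = 2.3006 mm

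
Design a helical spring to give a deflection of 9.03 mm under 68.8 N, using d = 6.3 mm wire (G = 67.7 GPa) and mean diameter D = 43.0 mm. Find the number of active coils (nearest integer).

22

Required rate k = F/δ = 68.8/9.03 = 7.619 N/mm
N_a = Gd⁴/(8D³k) = (67.7×10³ × 6.3⁴)/(8 × 43.0³ × 7.619)
    = 1.06648e+08 / 4.84614e+06 = 22.01 → 22 coils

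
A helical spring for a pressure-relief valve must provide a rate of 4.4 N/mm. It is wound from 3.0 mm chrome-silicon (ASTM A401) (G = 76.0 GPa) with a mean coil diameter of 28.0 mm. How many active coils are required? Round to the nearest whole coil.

8

N_a = Gd⁴/(8D³k) = (76.0×10³ × 3.0⁴)/(8 × 28.0³ × 4.4)
    = 6.156e+06 / 772710 = 7.967 → 8 coils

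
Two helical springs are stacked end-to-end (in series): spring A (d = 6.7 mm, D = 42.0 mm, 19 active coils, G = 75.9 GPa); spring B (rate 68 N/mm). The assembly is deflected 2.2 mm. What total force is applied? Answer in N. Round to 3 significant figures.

24.9 N

k_A = Gd⁴/(8D³N_a) = (75.9×10³)(6.7⁴)/(8·42.0³·19) = 13.582 N/mm
Series: 1/k_eq = 1/13.582 + 1/68 = 0.088335; k_eq = 11.321 N/mm
F = k_eq·δ = 11.321·2.2 = 24.905 N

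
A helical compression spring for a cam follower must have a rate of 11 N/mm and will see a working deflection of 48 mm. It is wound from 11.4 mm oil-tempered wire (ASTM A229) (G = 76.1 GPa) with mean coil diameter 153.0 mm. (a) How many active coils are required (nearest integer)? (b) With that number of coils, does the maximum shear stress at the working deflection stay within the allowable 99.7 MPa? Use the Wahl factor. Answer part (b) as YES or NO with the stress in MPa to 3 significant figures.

N_a = Gd⁴/(8D³k) = (76.1×10³)(11.4⁴)/(8·153.0³·11) = 4.078 → N_a = 4
Actual rate k = Gd⁴/(8D³·4) = 11.214 N/mm
Working load F = kδ = 11.214·48 = 538.3 N
C = 153.0/11.4 = 13.4211; K_W = (4C−1)/(4C−4)+0.615/C = 1.1062
τ_max = K_W·8FD/(πd³) = 1.1062·141.56 = 156.59 MPa
τ_max > 99.7 MPa → exceeds allowable

(a) 4 coils; (b) NO, τ_max = 157 MPa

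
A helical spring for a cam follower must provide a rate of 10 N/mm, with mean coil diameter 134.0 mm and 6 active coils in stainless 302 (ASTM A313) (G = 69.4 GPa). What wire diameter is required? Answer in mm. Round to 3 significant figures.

d = (8D³N_a·k / G)^(1/4) = (8·134.0³·6·10 / (69.4×10³))^0.25
  = (16642)^0.25 = 11.3579 mm

11.4 mm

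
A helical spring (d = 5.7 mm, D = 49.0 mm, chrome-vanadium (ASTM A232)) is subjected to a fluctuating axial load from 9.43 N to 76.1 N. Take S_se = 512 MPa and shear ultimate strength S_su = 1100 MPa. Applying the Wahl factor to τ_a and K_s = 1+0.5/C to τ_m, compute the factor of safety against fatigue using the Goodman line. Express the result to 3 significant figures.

12.6

C = D/d = 49.0/5.7 = 8.5965; K_W = (4C−1)/(4C−4)+0.615/C = 1.1703; K_s = 1+0.5/C = 1.0582
F_a = (F_max−F_min)/2 = 33.335 N; F_m = (F_max+F_min)/2 = 42.765 N
τ_a = K_W·8F_aD/(πd³) = 1.1703 × 22.46 = 26.284 MPa
τ_m = K_s·8F_mD/(πd³) = 1.0582 × 28.814 = 30.49 MPa
Goodman: 1/n_f = τ_a/S_se + τ_m/S_su = 26.284/512 + 30.49/1100 = 0.05134 + 0.02772 = 0.079055
n_f = 1/0.079055 = 12.65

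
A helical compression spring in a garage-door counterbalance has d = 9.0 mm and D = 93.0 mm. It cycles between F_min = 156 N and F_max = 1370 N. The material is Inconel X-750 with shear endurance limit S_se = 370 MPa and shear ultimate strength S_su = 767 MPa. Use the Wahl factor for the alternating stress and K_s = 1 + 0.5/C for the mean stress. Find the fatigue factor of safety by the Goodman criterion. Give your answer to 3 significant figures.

C = D/d = 93.0/9.0 = 10.3333; K_W = (4C−1)/(4C−4)+0.615/C = 1.1399; K_s = 1+0.5/C = 1.0484
F_a = (F_max−F_min)/2 = 607 N; F_m = (F_max+F_min)/2 = 763 N
τ_a = K_W·8F_aD/(πd³) = 1.1399 × 197.19 = 224.77 MPa
τ_m = K_s·8F_mD/(πd³) = 1.0484 × 247.87 = 259.86 MPa
Goodman: 1/n_f = τ_a/S_se + τ_m/S_su = 224.77/370 + 259.86/767 = 0.60749 + 0.33880 = 0.94629
n_f = 1/0.94629 = 1.057

1.06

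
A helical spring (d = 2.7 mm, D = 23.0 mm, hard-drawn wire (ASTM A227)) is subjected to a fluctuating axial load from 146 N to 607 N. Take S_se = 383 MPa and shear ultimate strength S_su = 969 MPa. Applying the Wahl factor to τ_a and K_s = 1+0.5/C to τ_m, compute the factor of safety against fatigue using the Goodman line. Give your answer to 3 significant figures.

0.301

C = D/d = 23.0/2.7 = 8.5185; K_W = (4C−1)/(4C−4)+0.615/C = 1.1719; K_s = 1+0.5/C = 1.0587
F_a = (F_max−F_min)/2 = 230.5 N; F_m = (F_max+F_min)/2 = 376.5 N
τ_a = K_W·8F_aD/(πd³) = 1.1719 × 685.88 = 803.82 MPa
τ_m = K_s·8F_mD/(πd³) = 1.0587 × 1120.3 = 1186.1 MPa
Goodman: 1/n_f = τ_a/S_se + τ_m/S_su = 803.82/383 + 1186.1/969 = 2.09874 + 1.22402 = 3.3228
n_f = 1/3.3228 = 0.301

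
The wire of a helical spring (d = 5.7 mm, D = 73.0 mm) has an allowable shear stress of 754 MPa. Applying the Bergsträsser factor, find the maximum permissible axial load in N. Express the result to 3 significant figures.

681 N

C = D/d = 73.0/5.7 = 12.8070
K_B = (4C+2)/(4C−3) = 53.228/48.228 = 1.1037
τ_max = K·8FD/(πd³) → F_max = τ_allow·πd³/(8DK)
F_max = 754·π·5.7³/(8·73.0·1.1037) = 4.3868e+05/644.55 = 680.6 N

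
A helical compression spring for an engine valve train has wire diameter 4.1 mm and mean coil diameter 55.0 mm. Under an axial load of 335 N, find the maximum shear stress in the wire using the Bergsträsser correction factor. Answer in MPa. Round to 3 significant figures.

Spring index C = D/d = 55.0/4.1 = 13.4146
K_B = (4C+2)/(4C−3) = 55.659/50.659 = 1.0987
τ₀ = 8FD/(πd³) = 8·335·55.0/(π·4.1³) = 147400/216.52 = 680.76 MPa
τ_max = K·τ₀ = 1.0987 × 680.76 = 747.95 MPa

748 MPa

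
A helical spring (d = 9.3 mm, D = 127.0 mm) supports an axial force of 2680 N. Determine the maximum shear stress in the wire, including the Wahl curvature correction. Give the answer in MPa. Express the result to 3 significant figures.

1190 MPa

Spring index C = D/d = 127.0/9.3 = 13.6559
K_W = (4C−1)/(4C−4) + 0.615/C = 53.624/50.624 + 0.0450 = 1.1043
τ₀ = 8FD/(πd³) = 8·2680·127.0/(π·9.3³) = 2.72288e+06/2527 = 1077.5 MPa
τ_max = K·τ₀ = 1.1043 × 1077.5 = 1189.9 MPa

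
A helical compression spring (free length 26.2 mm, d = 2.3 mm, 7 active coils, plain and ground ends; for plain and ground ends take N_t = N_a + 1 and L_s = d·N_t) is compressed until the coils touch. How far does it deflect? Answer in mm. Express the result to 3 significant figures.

N_t = 8; L_s = 2.3·8 = 18.4 mm
δ_solid = L₀ − L_s = 26.2 − 18.4 = 7.8 mm

7.80 mm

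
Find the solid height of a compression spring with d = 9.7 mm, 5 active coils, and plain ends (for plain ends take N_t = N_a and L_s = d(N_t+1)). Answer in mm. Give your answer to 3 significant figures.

plain ends: N_t = N_a = 5
L_s = d·(N_t+1) = 9.7 × 6 = 58.2 mm

58.2 mm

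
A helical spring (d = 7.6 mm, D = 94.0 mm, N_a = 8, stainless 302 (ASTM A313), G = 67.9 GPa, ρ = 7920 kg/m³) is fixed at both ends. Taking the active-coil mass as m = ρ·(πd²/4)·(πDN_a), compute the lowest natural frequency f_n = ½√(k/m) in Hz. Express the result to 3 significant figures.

35.4 Hz

k = Gd⁴/(8D³N_a) = (67.9×10³)(7.6⁴)/(8·94.0³·8) = 4.2615 N/mm = 4261.5 N/m
Wire length L = πDN_a = π·94.0·8 = 2362.5 mm
m = ρ·(πd²/4)·L = 7920 × 45.365×10⁻⁶ m² × 2.3625 m = 0.84881 kg
f_n = ½√(k/m) = 0.5·√(4261.5/0.84881) = 0.5·√(5020.5) = 35.428 Hz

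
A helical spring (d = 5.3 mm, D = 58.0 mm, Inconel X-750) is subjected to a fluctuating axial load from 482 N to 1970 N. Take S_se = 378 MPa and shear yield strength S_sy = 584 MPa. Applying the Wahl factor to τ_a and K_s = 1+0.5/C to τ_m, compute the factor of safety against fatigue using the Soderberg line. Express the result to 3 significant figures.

0.228

C = D/d = 58.0/5.3 = 10.9434; K_W = (4C−1)/(4C−4)+0.615/C = 1.1316; K_s = 1+0.5/C = 1.0457
F_a = (F_max−F_min)/2 = 744 N; F_m = (F_max+F_min)/2 = 1226 N
τ_a = K_W·8F_aD/(πd³) = 1.1316 × 738.1 = 835.25 MPa
τ_m = K_s·8F_mD/(πd³) = 1.0457 × 1216.3 = 1271.8 MPa
Soderberg: 1/n_f = τ_a/S_se + τ_m/S_sy = 835.25/378 + 1271.8/584 = 2.20965 + 2.17781 = 4.3875
n_f = 1/4.3875 = 0.2279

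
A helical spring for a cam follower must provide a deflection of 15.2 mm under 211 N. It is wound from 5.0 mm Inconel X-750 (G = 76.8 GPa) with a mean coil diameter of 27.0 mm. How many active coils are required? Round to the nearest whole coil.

22

Required rate k = F/δ = 211/15.2 = 13.882 N/mm
N_a = Gd⁴/(8D³k) = (76.8×10³ × 5.0⁴)/(8 × 27.0³ × 13.882)
    = 4.8e+07 / 2.18585e+06 = 21.96 → 22 coils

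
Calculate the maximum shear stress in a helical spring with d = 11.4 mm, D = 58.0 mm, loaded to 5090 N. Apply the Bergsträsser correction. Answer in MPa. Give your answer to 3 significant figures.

654 MPa

Spring index C = D/d = 58.0/11.4 = 5.0877
K_B = (4C+2)/(4C−3) = 22.351/17.351 = 1.2882
τ₀ = 8FD/(πd³) = 8·5090·58.0/(π·11.4³) = 2.36176e+06/4654.4 = 507.42 MPa
τ_max = K·τ₀ = 1.2882 × 507.42 = 653.65 MPa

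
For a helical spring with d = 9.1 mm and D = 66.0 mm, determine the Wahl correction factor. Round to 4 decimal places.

C = D/d = 66.0/9.1 = 7.2527
K_W = (4C−1)/(4C−4) + 0.615/C = 28.011/25.011 + 0.0848 = 1.2047

1.2047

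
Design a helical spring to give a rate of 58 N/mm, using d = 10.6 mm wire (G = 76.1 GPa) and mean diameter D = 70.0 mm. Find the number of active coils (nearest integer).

N_a = Gd⁴/(8D³k) = (76.1×10³ × 10.6⁴)/(8 × 70.0³ × 58)
    = 9.60745e+08 / 1.59152e+08 = 6.037 → 6 coils

6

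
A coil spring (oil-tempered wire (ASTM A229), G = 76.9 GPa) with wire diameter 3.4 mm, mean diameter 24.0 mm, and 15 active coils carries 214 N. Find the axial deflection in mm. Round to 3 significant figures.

34.5 mm

k = Gd⁴/(8D³N_a) = (76.9×10³)(3.4⁴)/(8·24.0³·15) = 6.1948 N/mm
δ = F/k = 214 / 6.1948 = 34.545 mm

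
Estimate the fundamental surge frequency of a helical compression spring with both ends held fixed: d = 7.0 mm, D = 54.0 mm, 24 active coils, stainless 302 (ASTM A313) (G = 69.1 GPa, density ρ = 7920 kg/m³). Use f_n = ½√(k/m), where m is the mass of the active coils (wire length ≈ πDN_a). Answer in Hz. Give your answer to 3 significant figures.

33.2 Hz

k = Gd⁴/(8D³N_a) = (69.1×10³)(7.0⁴)/(8·54.0³·24) = 5.4877 N/mm = 5487.7 N/m
Wire length L = πDN_a = π·54.0·24 = 4071.5 mm
m = ρ·(πd²/4)·L = 7920 × 38.485×10⁻⁶ m² × 4.0715 m = 1.241 kg
f_n = ½√(k/m) = 0.5·√(5487.7/1.241) = 0.5·√(4422) = 33.249 Hz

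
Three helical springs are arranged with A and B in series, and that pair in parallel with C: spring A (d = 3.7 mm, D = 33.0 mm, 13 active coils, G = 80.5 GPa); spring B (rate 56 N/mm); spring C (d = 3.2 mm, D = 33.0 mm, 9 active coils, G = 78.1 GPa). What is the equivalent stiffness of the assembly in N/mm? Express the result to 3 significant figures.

k_A = Gd⁴/(8D³N_a) = (80.5×10³)(3.7⁴)/(8·33.0³·13) = 4.0367 N/mm
k_C = Gd⁴/(8D³N_a) = (78.1×10³)(3.2⁴)/(8·33.0³·9) = 3.165 N/mm
Springs A,B series: k_AB = 1/(1/4.0367+1/56) = 3.7653 N/mm; parallel with C: k_eq = 3.7653+3.165 = 6.9303 N/mm

6.93 N/mm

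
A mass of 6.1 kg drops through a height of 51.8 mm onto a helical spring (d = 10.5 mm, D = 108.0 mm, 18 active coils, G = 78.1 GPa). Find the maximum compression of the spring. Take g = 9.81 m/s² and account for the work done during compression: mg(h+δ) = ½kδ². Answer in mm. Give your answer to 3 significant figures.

k = Gd⁴/(8D³N_a) = (78.1×10³)(10.5⁴)/(8·108.0³·18) = 5.2333 N/mm
W = mg = 6.1 × 9.81 = 59.841 N
½kδ² − Wδ − Wh = 0 → δ = (W + √(W² + 2kWh))/k
δ = (59.841 + √(3580.9 + 32443.9))/5.2333 = (59.841 + 189.8)/5.2333 = 47.703 mm

47.7 mm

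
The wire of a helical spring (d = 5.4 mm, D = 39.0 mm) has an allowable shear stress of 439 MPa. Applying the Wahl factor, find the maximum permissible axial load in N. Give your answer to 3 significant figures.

C = D/d = 39.0/5.4 = 7.2222
K_W = (4C−1)/(4C−4) + 0.615/C = 27.889/24.889 + 0.0852 = 1.2057
τ_max = K·8FD/(πd³) → F_max = τ_allow·πd³/(8DK)
F_max = 439·π·5.4³/(8·39.0·1.2057) = 2.1717e+05/376.18 = 577.31 N

577 N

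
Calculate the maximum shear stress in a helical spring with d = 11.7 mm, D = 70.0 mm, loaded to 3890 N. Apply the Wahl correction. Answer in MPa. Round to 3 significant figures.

543 MPa

Spring index C = D/d = 70.0/11.7 = 5.9829
K_W = (4C−1)/(4C−4) + 0.615/C = 22.932/19.932 + 0.1028 = 1.2533
τ₀ = 8FD/(πd³) = 8·3890·70.0/(π·11.7³) = 2.1784e+06/5031.6 = 432.94 MPa
τ_max = K·τ₀ = 1.2533 × 432.94 = 542.61 MPa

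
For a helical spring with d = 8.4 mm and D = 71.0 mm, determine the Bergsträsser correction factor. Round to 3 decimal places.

1.162

C = D/d = 71.0/8.4 = 8.4524
K_B = (4C+2)/(4C−3) = 35.810/30.810 = 1.1623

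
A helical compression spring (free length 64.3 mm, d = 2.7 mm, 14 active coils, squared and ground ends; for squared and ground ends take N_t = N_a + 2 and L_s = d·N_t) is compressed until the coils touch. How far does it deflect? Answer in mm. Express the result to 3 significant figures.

21.1 mm

N_t = 16; L_s = 2.7·16 = 43.2 mm
δ_solid = L₀ − L_s = 64.3 − 43.2 = 21.1 mm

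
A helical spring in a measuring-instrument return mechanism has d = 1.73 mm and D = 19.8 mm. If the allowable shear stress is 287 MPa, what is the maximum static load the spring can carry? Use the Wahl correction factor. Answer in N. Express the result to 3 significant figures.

C = D/d = 19.8/1.73 = 11.4451
K_W = (4C−1)/(4C−4) + 0.615/C = 44.780/41.780 + 0.0537 = 1.1255
τ_max = K·8FD/(πd³) → F_max = τ_allow·πd³/(8DK)
F_max = 287·π·1.73³/(8·19.8·1.1255) = 4668.4/178.29 = 26.185 N

26.2 N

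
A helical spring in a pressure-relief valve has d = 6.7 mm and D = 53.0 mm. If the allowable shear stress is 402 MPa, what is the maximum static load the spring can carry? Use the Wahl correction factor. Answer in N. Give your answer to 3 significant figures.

C = D/d = 53.0/6.7 = 7.9104
K_W = (4C−1)/(4C−4) + 0.615/C = 30.642/27.642 + 0.0777 = 1.1863
τ_max = K·8FD/(πd³) → F_max = τ_allow·πd³/(8DK)
F_max = 402·π·6.7³/(8·53.0·1.1863) = 3.7984e+05/502.98 = 755.18 N

755 N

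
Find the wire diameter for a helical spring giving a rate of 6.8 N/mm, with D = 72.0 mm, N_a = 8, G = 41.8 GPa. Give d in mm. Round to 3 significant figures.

7.90 mm

d = (8D³N_a·k / G)^(1/4) = (8·72.0³·8·6.8 / (41.8×10³))^0.25
  = (3886.1)^0.25 = 7.8955 mm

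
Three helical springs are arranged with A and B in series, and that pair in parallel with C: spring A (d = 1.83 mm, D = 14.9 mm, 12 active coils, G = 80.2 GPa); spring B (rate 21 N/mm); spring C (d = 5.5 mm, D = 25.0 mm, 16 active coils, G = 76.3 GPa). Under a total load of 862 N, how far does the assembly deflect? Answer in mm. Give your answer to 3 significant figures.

k_A = Gd⁴/(8D³N_a) = (80.2×10³)(1.83⁴)/(8·14.9³·12) = 2.8324 N/mm
k_C = Gd⁴/(8D³N_a) = (76.3×10³)(5.5⁴)/(8·25.0³·16) = 34.91 N/mm
Springs A,B series: k_AB = 1/(1/2.8324+1/21) = 2.4957 N/mm; parallel with C: k_eq = 2.4957+34.91 = 37.405 N/mm
δ = F/k_eq = 862/37.405 = 23.045 mm

23.0 mm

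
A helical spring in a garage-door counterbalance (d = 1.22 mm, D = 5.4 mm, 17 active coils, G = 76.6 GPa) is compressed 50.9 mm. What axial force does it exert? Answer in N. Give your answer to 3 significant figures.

k = Gd⁴/(8D³N_a) = (76.6×10³)(1.22⁴)/(8·5.4³·17) = 7.9241 N/mm
F = k·δ = 7.9241 × 50.9 = 403.33 N

403 N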